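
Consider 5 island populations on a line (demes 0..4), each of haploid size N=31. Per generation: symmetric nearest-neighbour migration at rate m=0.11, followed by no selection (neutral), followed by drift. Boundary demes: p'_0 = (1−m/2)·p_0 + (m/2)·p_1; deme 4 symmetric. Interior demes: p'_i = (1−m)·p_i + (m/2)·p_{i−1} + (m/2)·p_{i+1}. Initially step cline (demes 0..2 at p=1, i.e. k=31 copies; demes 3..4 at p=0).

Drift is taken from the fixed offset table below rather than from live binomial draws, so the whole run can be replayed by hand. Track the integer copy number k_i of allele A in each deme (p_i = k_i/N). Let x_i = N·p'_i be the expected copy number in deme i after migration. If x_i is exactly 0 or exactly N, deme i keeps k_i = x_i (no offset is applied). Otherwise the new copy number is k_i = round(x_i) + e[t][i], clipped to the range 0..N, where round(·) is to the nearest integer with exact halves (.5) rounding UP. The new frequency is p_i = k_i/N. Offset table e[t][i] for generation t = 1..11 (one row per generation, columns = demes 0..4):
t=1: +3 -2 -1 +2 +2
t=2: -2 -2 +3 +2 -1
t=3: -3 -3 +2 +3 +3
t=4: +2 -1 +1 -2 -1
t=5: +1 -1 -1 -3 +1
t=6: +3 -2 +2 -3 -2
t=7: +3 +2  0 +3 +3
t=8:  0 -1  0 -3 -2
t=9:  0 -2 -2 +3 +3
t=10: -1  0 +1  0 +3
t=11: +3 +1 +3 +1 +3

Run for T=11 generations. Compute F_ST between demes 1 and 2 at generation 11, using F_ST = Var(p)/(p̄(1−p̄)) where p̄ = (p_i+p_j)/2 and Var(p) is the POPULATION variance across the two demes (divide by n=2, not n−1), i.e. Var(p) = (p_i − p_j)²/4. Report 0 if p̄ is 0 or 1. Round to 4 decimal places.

0.0018

t=0: k=[31 31 31 0 0]
t=1: x=[31.0000 31.0000 29.2950 1.7050 0.0000] k=[31 31 28 4 0]
t=2: x=[31.0000 30.8350 26.8450 5.1000 0.2200] k=[31 29 30 7 0]
t=3: x=[30.8900 29.1650 28.6800 7.8800 0.3850] k=[28 26 31 11 3]
t=4: x=[27.8900 26.3850 29.6250 11.6600 3.4400] k=[30 25 31 10 2]
t=5: x=[29.7250 25.6050 29.5150 10.7150 2.4400] k=[31 25 29 8 3]
t=6: x=[30.6700 25.5500 27.6250 8.8800 3.2750] k=[31 24 30 6 1]
t=7: x=[30.6150 24.7150 28.3500 7.0450 1.2750] k=[31 27 28 10 4]
t=8: x=[30.7800 27.2750 26.9550 10.6600 4.3300] k=[31 26 27 8 2]
t=9: x=[30.7250 26.3300 25.9000 8.7150 2.3300] k=[31 24 24 12 5]
t=10: x=[30.6150 24.3850 23.3400 12.2750 5.3850] k=[30 24 24 12 8]
t=11: x=[29.6700 24.3300 23.3400 12.4400 8.2200] k=[31 25 26 13 11]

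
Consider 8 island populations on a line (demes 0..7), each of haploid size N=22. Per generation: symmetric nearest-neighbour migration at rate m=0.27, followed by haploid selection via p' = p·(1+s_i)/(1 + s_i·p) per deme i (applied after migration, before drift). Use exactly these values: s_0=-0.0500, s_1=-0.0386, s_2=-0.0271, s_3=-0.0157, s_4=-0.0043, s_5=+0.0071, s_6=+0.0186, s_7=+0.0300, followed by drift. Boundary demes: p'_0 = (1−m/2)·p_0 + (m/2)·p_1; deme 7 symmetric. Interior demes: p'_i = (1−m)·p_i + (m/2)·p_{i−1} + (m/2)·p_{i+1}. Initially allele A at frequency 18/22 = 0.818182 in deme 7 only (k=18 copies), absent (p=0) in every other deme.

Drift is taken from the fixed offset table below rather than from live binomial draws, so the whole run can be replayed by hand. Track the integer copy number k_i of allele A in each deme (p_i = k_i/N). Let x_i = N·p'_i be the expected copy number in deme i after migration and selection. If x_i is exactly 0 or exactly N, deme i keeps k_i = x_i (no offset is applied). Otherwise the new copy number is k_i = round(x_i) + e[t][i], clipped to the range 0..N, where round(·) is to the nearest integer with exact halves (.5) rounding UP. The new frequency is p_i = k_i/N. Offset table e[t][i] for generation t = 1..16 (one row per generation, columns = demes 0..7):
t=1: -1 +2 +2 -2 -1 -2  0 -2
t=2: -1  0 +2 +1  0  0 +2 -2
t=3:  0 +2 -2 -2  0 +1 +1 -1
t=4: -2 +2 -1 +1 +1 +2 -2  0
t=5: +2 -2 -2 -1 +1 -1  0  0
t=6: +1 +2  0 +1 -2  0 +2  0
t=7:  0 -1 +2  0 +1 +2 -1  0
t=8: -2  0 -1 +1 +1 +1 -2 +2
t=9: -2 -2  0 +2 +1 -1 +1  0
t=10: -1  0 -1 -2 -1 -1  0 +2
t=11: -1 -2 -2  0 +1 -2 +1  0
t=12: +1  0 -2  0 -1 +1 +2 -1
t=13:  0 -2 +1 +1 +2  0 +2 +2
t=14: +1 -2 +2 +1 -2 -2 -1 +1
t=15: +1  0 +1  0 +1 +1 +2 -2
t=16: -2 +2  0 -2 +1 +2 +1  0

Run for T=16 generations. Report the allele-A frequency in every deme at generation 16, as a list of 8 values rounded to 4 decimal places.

t=0: k=[0 0 0 0 0 0 0 18]
t=1: x=[0.0000 0.0000 0.0000 0.0000 0.0000 0.0000 2.4701 15.7037] k=[0 0 0 0 0 0 2 14]
t=2: x=[0.0000 0.0000 0.0000 0.0000 0.0000 0.2719 3.4027 12.5397] k=[0 0 0 0 0 0 5 11]
t=3: x=[0.0000 0.0000 0.0000 0.0000 0.0000 0.6796 5.2079 10.3519] k=[0 0 0 0 0 2 6 9]
t=4: x=[0.0000 0.0000 0.0000 0.0000 0.2689 2.2844 5.9446 8.7503] k=[0 0 0 0 1 4 4 9]
t=5: x=[0.0000 0.0000 0.0000 0.1329 1.2649 3.6163 4.7432 8.4785] k=[0 0 0 0 2 3 5 8]
t=6: x=[0.0000 0.0000 0.0000 0.2658 1.8577 3.1541 5.2079 7.7427] k=[0 0 0 1 0 3 7 8]
t=7: x=[0.0000 0.0000 0.1314 0.7189 0.5377 3.1541 6.6804 8.0150] k=[0 0 2 1 2 5 6 8]
t=8: x=[0.0000 0.2597 1.5548 1.2512 2.2612 4.7563 6.2169 7.8788] k=[0 0 1 2 3 6 4 10]
t=9: x=[0.0000 0.1298 0.9741 1.9714 3.2580 5.3536 5.1524 9.3485] k=[0 0 1 4 4 4 6 9]
t=10: x=[0.0000 0.1298 1.2375 3.5477 3.9859 4.2944 6.2169 8.7503] k=[0 0 0 2 3 3 6 11]
t=11: x=[0.0000 0.0000 0.2628 1.8382 2.8543 3.4254 6.3529 10.4871] k=[0 0 0 2 4 1 7 10]
t=12: x=[0.0000 0.0000 0.2628 1.9714 3.3129 2.2291 6.6804 9.7552] k=[0 0 0 2 2 3 9 9]
t=13: x=[0.0000 0.0000 0.2628 1.7049 2.1267 3.6967 8.2850 9.1576] k=[0 0 1 3 4 4 10 11]
t=14: x=[0.0000 0.1298 1.1058 2.8258 3.8513 4.8366 9.4241 11.0276] k=[0 0 3 4 2 3 8 12]
t=15: x=[0.0000 0.3896 2.6650 3.5477 2.3958 3.5611 7.9584 11.6222] k=[0 0 4 4 3 5 10 10]
t=16: x=[0.0000 0.5196 3.3806 3.8148 3.3926 5.4339 9.4241 10.1614] k=[0 3 3 2 4 7 10 10]

[0.0000, 0.1364, 0.1364, 0.0909, 0.1818, 0.3182, 0.4545, 0.4545]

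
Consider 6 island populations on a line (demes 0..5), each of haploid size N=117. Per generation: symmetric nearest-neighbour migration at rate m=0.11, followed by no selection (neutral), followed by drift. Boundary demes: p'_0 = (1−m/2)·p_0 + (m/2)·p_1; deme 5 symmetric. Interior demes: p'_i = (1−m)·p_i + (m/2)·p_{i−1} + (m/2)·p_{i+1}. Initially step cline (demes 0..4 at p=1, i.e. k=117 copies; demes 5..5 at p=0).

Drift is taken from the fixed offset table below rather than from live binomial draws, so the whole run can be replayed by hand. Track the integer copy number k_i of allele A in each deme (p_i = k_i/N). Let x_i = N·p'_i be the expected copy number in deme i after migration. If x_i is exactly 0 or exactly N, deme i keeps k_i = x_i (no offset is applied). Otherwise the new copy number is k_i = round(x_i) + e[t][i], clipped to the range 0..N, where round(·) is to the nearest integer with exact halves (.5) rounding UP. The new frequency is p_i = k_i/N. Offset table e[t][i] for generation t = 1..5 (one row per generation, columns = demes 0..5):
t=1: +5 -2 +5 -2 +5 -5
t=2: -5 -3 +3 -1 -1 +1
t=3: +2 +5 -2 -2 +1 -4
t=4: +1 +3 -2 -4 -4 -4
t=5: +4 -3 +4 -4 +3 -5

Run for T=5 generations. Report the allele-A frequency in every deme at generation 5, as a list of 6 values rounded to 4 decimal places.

t=0: k=[117 117 117 117 117 0]
t=1: x=[117.0000 117.0000 117.0000 117.0000 110.5650 6.4350] k=[117 117 117 117 116 1]
t=2: x=[117.0000 117.0000 117.0000 116.9450 109.7300 7.3250] k=[117 117 117 116 109 8]
t=3: x=[117.0000 117.0000 116.9450 115.6700 103.8300 13.5550] k=[117 117 115 114 105 10]
t=4: x=[117.0000 116.8900 115.0550 113.5600 100.2700 15.2250] k=[117 117 113 110 96 11]
t=5: x=[117.0000 116.7800 113.0550 109.3950 92.0950 15.6750] k=[117 114 117 105 95 11]

[1.0000, 0.9744, 1.0000, 0.8974, 0.8120, 0.0940]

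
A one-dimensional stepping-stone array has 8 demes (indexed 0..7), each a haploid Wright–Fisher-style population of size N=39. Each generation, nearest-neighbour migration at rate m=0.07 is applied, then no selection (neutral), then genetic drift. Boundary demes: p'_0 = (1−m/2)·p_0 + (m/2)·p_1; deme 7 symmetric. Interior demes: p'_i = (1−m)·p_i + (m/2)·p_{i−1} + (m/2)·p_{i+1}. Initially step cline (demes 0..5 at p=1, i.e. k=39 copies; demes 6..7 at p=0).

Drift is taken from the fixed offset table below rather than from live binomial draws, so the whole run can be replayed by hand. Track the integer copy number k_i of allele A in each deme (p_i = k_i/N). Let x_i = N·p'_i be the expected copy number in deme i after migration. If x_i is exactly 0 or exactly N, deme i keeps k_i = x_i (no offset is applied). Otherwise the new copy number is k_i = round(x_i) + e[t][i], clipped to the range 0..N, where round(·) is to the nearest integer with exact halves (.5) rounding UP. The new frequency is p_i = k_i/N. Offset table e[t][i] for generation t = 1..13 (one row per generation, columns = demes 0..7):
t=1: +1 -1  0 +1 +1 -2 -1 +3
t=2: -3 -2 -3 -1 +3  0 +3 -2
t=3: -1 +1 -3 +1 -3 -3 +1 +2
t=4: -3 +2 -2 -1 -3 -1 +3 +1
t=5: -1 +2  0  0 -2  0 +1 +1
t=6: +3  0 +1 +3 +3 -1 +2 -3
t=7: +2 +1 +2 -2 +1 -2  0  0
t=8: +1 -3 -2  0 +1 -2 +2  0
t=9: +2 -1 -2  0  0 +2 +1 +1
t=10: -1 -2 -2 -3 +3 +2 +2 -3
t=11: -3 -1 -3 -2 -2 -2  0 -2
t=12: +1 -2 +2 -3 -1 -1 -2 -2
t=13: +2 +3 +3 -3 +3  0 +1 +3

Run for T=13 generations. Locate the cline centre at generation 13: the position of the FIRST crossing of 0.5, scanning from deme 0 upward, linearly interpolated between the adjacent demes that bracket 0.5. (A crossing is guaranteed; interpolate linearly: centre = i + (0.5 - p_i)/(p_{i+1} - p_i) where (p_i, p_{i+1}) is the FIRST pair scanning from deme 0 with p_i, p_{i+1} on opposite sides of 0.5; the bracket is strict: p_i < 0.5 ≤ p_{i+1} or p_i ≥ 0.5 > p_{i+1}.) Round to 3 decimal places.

t=0: k=[39 39 39 39 39 39 0 0]
t=1: x=[39.0000 39.0000 39.0000 39.0000 39.0000 37.6350 1.3650 0.0000] k=[39 39 39 39 39 36 0 0]
t=2: x=[39.0000 39.0000 39.0000 39.0000 38.8950 34.8450 1.2600 0.0000] k=[39 39 39 39 39 35 4 0]
t=3: x=[39.0000 39.0000 39.0000 39.0000 38.8600 34.0550 4.9450 0.1400] k=[39 39 39 39 36 31 6 2]
t=4: x=[39.0000 39.0000 39.0000 38.8950 35.9300 30.3000 6.7350 2.1400] k=[39 39 39 38 33 29 10 3]
t=5: x=[39.0000 39.0000 38.9650 37.8600 33.0350 28.4750 10.4200 3.2450] k=[39 39 39 38 31 28 11 4]
t=6: x=[39.0000 39.0000 38.9650 37.7900 31.1400 27.5100 11.3500 4.2450] k=[39 39 39 39 34 27 13 1]
t=7: x=[39.0000 39.0000 39.0000 38.8250 33.9300 26.7550 13.0700 1.4200] k=[39 39 39 37 35 25 13 1]
t=8: x=[39.0000 39.0000 38.9300 37.0000 34.7200 24.9300 13.0000 1.4200] k=[39 39 37 37 36 23 15 1]
t=9: x=[39.0000 38.9300 37.0700 36.9650 35.5800 23.1750 14.7900 1.4900] k=[39 38 35 37 36 25 16 2]
t=10: x=[38.9650 37.9300 35.1750 36.8950 35.6500 25.0700 15.8250 2.4900] k=[38 36 33 34 39 27 18 0]
t=11: x=[37.9300 35.9650 33.1400 34.1400 38.4050 27.1050 17.6850 0.6300] k=[35 35 30 32 36 25 18 0]
t=12: x=[35.0000 34.8250 30.2450 32.0700 35.4750 25.1400 17.6150 0.6300] k=[36 33 32 29 34 24 16 0]
t=13: x=[35.8950 33.0700 31.9300 29.2800 33.4750 24.0700 15.7200 0.5600] k=[38 36 35 26 36 24 17 4]

5.643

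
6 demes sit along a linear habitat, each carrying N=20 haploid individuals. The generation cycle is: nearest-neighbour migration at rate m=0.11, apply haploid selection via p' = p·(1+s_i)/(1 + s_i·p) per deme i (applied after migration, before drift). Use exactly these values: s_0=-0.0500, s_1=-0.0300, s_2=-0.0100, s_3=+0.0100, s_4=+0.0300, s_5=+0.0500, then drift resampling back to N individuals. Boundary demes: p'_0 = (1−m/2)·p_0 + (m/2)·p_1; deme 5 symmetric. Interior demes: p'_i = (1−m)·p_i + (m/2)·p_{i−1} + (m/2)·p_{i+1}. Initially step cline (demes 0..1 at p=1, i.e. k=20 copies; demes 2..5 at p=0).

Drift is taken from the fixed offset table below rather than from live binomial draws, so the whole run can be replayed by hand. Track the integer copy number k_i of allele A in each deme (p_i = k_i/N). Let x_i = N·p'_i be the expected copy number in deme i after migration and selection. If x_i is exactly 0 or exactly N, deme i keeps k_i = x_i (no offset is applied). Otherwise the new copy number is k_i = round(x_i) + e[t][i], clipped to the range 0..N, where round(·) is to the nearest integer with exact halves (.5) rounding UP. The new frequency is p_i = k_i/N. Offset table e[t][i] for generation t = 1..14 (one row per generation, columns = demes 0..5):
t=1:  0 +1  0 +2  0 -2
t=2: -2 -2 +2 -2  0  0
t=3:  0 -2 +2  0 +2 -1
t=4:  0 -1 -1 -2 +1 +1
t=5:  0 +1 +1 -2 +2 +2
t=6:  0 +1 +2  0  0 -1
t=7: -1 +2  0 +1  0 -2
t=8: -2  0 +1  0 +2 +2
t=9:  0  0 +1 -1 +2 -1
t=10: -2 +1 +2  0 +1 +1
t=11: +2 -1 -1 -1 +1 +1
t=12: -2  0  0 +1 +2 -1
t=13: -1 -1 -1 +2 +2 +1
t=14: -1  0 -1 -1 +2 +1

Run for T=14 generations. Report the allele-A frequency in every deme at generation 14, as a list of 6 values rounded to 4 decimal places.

t=0: k=[20 20 0 0 0 0]
t=1: x=[20.0000 18.8679 1.0896 0.0000 0.0000 0.0000] k=[20 20 1 0 0 0]
t=2: x=[20.0000 18.9244 1.9721 0.0555 0.0000 0.0000] k=[20 17 4 0 0 0]
t=3: x=[19.8264 16.3602 4.4601 0.2222 0.0000 0.0000] k=[20 14 6 0 0 0]
t=4: x=[19.6529 13.7600 6.0674 0.3332 0.0000 0.0000] k=[20 13 5 0 0 0]
t=5: x=[19.5951 12.8053 5.1266 0.2777 0.0000 0.0000] k=[20 14 6 0 0 0]
t=6: x=[19.6529 13.7600 6.0674 0.3332 0.0000 0.0000] k=[20 15 8 0 0 0]
t=7: x=[19.7107 14.7733 7.8969 0.4443 0.0000 0.0000] k=[19 17 8 1 0 0]
t=8: x=[18.8350 16.5285 8.0616 1.3424 0.0566 0.0000] k=[17 17 9 1 2 0]
t=9: x=[16.8668 16.4724 8.9503 1.5088 1.8849 0.1155] k=[17 16 10 1 4 0]
t=10: x=[16.8099 15.6217 9.7848 1.6752 3.7034 0.2309] k=[15 17 12 2 5 1]
t=11: x=[14.9180 16.5285 11.6762 2.7384 4.7208 1.2771] k=[17 16 11 2 6 2]
t=12: x=[16.8099 15.6777 10.7300 2.7384 5.6794 2.3181] k=[15 16 11 4 8 1]
t=13: x=[14.8616 15.5658 10.8401 4.6404 7.5333 1.4492] k=[14 15 10 7 10 2]
t=14: x=[13.8385 14.5501 10.0598 7.3763 9.5424 2.5465] k=[13 15 9 6 12 4]

[0.6500, 0.7500, 0.4500, 0.3000, 0.6000, 0.2000]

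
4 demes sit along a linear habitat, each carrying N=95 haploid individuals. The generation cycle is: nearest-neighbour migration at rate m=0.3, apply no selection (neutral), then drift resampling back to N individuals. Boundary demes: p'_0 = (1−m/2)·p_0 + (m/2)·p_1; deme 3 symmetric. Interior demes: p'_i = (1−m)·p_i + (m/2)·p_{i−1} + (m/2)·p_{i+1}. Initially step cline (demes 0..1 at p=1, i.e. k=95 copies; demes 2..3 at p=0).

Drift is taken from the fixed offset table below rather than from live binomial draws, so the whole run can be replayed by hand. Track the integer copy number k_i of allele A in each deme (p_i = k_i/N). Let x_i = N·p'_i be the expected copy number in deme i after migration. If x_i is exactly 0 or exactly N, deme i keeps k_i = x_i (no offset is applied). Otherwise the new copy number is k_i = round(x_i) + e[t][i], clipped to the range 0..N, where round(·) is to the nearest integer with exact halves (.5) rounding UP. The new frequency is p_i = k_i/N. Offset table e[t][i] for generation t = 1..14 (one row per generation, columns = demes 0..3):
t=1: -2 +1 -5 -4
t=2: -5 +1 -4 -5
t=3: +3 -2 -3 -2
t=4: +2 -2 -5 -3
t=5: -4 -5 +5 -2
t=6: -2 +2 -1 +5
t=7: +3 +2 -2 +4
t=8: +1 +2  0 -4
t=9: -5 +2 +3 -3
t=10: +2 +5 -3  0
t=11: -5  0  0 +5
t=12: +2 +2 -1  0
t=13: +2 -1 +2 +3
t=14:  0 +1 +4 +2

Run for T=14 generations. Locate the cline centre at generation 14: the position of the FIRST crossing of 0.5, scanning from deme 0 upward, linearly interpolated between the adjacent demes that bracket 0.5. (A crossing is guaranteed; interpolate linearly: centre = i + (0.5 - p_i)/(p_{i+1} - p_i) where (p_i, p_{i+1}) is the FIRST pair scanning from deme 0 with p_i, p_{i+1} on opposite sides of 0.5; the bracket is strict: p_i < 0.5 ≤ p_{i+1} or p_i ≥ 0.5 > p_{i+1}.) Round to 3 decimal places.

1.500

t=0: k=[95 95 0 0]
t=1: x=[95.0000 80.7500 14.2500 0.0000] k=[95 82 9 0]
t=2: x=[93.0500 73.0000 18.6000 1.3500] k=[88 74 15 0]
t=3: x=[85.9000 67.2500 21.6000 2.2500] k=[89 65 19 0]
t=4: x=[85.4000 61.7000 23.0500 2.8500] k=[87 60 18 0]
t=5: x=[82.9500 57.7500 21.6000 2.7000] k=[79 53 27 1]
t=6: x=[75.1000 53.0000 27.0000 4.9000] k=[73 55 26 10]
t=7: x=[70.3000 53.3500 27.9500 12.4000] k=[73 55 26 16]
t=8: x=[70.3000 53.3500 28.8500 17.5000] k=[71 55 29 14]
t=9: x=[68.6000 53.5000 30.6500 16.2500] k=[64 56 34 13]
t=10: x=[62.8000 53.9000 34.1500 16.1500] k=[65 59 31 16]
t=11: x=[64.1000 55.7000 32.9500 18.2500] k=[59 56 33 23]
t=12: x=[58.5500 53.0000 34.9500 24.5000] k=[61 55 34 25]
t=13: x=[60.1000 52.7500 35.8000 26.3500] k=[62 52 38 29]
t=14: x=[60.5000 51.4000 38.7500 30.3500] k=[61 52 43 32]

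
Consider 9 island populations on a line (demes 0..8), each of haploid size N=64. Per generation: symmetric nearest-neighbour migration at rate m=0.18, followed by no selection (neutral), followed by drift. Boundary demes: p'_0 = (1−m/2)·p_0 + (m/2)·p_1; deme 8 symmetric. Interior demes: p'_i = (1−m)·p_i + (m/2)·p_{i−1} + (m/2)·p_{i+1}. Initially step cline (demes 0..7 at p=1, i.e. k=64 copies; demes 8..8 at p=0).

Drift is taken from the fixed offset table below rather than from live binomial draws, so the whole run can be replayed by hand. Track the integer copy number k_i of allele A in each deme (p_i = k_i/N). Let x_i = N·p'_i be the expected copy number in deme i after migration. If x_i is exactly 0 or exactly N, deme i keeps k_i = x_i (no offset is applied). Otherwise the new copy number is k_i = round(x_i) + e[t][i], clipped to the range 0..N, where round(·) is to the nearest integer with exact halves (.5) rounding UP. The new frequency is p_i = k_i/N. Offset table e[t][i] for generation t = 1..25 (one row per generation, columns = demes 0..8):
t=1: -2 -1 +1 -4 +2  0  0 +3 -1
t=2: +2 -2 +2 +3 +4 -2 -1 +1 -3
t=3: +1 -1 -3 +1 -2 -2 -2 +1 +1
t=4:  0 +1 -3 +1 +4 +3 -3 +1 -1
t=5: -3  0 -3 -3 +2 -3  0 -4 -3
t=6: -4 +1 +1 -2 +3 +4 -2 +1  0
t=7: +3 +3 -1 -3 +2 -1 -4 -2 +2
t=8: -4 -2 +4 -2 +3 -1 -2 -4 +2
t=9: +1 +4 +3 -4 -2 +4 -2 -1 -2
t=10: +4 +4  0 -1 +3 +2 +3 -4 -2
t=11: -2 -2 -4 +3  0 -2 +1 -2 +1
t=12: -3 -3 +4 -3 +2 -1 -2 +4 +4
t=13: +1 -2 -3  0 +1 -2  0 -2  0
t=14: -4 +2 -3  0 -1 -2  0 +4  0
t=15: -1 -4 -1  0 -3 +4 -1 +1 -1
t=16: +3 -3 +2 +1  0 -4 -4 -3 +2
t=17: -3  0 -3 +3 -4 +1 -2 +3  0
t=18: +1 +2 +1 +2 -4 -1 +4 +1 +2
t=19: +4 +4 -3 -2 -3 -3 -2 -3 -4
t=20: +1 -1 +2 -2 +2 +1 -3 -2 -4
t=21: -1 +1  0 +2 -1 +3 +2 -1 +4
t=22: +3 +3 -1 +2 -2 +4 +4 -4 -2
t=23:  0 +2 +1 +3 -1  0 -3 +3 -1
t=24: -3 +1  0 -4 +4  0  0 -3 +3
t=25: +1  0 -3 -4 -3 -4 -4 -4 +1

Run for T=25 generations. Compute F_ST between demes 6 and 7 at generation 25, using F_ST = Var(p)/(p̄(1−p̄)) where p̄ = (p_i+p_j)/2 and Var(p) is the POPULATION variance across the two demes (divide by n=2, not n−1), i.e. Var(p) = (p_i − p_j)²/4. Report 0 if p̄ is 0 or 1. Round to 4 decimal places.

0.0199

t=0: k=[64 64 64 64 64 64 64 64 0]
t=1: x=[64.0000 64.0000 64.0000 64.0000 64.0000 64.0000 64.0000 58.2400 5.7600] k=[64 64 64 64 64 64 64 61 5]
t=2: x=[64.0000 64.0000 64.0000 64.0000 64.0000 64.0000 63.7300 56.2300 10.0400] k=[64 64 64 64 64 64 63 57 7]
t=3: x=[64.0000 64.0000 64.0000 64.0000 64.0000 63.9100 62.5500 53.0400 11.5000] k=[64 64 64 64 64 62 61 54 13]
t=4: x=[64.0000 64.0000 64.0000 64.0000 63.8200 62.0900 60.4600 50.9400 16.6900] k=[64 64 64 64 64 64 57 52 16]
t=5: x=[64.0000 64.0000 64.0000 64.0000 64.0000 63.3700 57.1800 49.2100 19.2400] k=[64 64 64 64 64 60 57 45 16]
t=6: x=[64.0000 64.0000 64.0000 64.0000 63.6400 60.0900 56.1900 43.4700 18.6100] k=[64 64 64 64 64 64 54 44 19]
t=7: x=[64.0000 64.0000 64.0000 64.0000 64.0000 63.1000 54.0000 42.6500 21.2500] k=[64 64 64 64 64 62 50 41 23]
t=8: x=[64.0000 64.0000 64.0000 64.0000 63.8200 61.1000 50.2700 40.1900 24.6200] k=[64 64 64 64 64 60 48 36 27]
t=9: x=[64.0000 64.0000 64.0000 64.0000 63.6400 59.2800 48.0000 36.2700 27.8100] k=[64 64 64 64 62 63 46 35 26]
t=10: x=[64.0000 64.0000 64.0000 63.8200 62.2700 61.3800 46.5400 35.1800 26.8100] k=[64 64 64 63 64 63 50 31 25]
t=11: x=[64.0000 64.0000 63.9100 63.1800 63.8200 61.9200 49.4600 32.1700 25.5400] k=[64 64 60 64 64 60 50 30 27]
t=12: x=[64.0000 63.6400 60.7200 63.6400 63.6400 59.4600 49.1000 31.5300 27.2700] k=[64 61 64 61 64 58 47 36 31]
t=13: x=[63.7300 61.5400 63.4600 61.5400 63.1900 57.5500 47.0000 36.5400 31.4500] k=[64 60 60 62 64 56 47 35 31]
t=14: x=[63.6400 60.3600 60.1800 62.0000 63.1000 55.9100 46.7300 35.7200 31.3600] k=[60 62 57 62 62 54 47 40 31]
t=15: x=[60.1800 61.3700 57.9000 61.5500 61.2800 54.0900 47.0000 39.8200 31.8100] k=[59 57 57 62 58 58 46 41 31]
t=16: x=[58.8200 57.1800 57.4500 61.1900 58.3600 56.9200 46.6300 40.5500 31.9000] k=[62 54 59 62 58 53 43 38 34]
t=17: x=[61.2800 55.1700 58.8200 61.3700 57.9100 52.5500 43.4500 38.0900 34.3600] k=[58 55 56 64 54 54 41 41 34]
t=18: x=[57.7300 55.3600 56.6300 62.3800 54.9000 52.8300 42.1700 40.3700 34.6300] k=[59 57 58 64 51 52 46 41 37]
t=19: x=[58.8200 57.2700 58.4500 62.2900 52.2600 51.3700 46.0900 41.0900 37.3600] k=[63 61 55 60 49 48 44 38 33]
t=20: x=[62.8200 60.6400 55.9900 58.5600 49.9000 47.7300 43.8200 38.0900 33.4500] k=[64 60 58 57 52 49 41 36 29]
t=21: x=[63.6400 60.1800 58.0900 56.6400 52.1800 48.5500 41.2700 35.8200 29.6300] k=[63 61 58 59 51 52 43 35 34]
t=22: x=[62.8200 60.9100 58.3600 58.1900 51.8100 51.1000 43.0900 35.6300 34.0900] k=[64 64 57 60 50 55 47 32 32]
t=23: x=[64.0000 63.3700 57.9000 58.8300 51.3500 53.8300 46.3700 33.3500 32.0000] k=[64 64 59 62 50 54 43 36 31]
t=24: x=[64.0000 63.5500 59.7200 60.6500 51.4400 52.6500 43.3600 36.1800 31.4500] k=[64 64 60 57 55 53 43 33 34]
t=25: x=[64.0000 63.6400 60.0900 57.0900 55.0000 52.2800 43.0000 33.9900 33.9100] k=[64 64 57 53 52 48 39 30 35]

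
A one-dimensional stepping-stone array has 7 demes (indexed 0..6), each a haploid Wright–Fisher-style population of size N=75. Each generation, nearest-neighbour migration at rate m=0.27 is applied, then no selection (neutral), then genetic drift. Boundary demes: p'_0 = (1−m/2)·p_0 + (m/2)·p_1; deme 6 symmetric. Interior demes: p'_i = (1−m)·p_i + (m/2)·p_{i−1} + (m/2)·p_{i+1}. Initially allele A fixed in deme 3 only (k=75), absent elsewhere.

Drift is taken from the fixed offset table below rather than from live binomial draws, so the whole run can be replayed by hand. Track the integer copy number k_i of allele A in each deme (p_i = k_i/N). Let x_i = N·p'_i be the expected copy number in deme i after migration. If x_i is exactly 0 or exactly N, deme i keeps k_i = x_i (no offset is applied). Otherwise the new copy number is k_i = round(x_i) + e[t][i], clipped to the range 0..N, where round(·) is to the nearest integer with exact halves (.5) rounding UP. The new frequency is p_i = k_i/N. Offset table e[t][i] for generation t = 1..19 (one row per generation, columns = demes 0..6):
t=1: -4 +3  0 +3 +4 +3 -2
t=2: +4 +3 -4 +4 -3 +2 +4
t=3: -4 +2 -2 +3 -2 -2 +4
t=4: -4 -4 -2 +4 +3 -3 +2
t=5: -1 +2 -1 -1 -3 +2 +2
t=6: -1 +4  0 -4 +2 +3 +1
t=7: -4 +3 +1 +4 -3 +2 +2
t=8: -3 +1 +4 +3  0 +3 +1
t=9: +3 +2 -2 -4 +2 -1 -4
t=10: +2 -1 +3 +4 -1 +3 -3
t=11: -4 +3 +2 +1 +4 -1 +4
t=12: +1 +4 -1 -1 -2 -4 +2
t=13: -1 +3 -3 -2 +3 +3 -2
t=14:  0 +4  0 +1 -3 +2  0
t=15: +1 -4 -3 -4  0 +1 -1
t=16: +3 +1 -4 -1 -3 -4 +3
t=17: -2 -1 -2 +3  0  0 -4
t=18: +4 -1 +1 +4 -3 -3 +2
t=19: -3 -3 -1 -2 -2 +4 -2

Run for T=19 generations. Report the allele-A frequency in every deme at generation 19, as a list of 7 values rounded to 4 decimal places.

t=0: k=[0 0 0 75 0 0 0]
t=1: x=[0.0000 0.0000 10.1250 54.7500 10.1250 0.0000 0.0000] k=[0 0 10 58 14 0 0]
t=2: x=[0.0000 1.3500 15.1300 45.5800 18.0500 1.8900 0.0000] k=[0 4 11 50 15 4 0]
t=3: x=[0.5400 4.4050 15.3200 40.0100 18.2400 4.9450 0.5400] k=[0 6 13 43 16 3 5]
t=4: x=[0.8100 6.1350 16.1050 35.3050 17.8900 5.0250 4.7300] k=[0 2 14 39 21 2 7]
t=5: x=[0.2700 3.3500 15.7550 33.1950 20.8650 5.2400 6.3250] k=[0 5 15 32 18 7 8]
t=6: x=[0.6750 5.6750 15.9450 27.8150 18.4050 8.6200 7.8650] k=[0 10 16 24 20 12 9]
t=7: x=[1.3500 9.4600 16.2700 22.3800 19.4600 12.6750 9.4050] k=[0 12 17 26 16 15 11]
t=8: x=[1.6200 11.0550 17.5400 23.4350 17.2150 14.5950 11.5400] k=[0 12 22 26 17 18 13]
t=9: x=[1.6200 11.7300 21.1900 24.2450 18.3500 17.1900 13.6750] k=[5 14 19 20 20 16 10]
t=10: x=[6.2150 13.4600 18.4600 19.8650 19.4600 15.7300 10.8100] k=[8 12 21 24 18 19 8]
t=11: x=[8.5400 12.6750 20.1900 22.7850 18.9450 17.3800 9.4850] k=[5 16 22 24 23 16 13]
t=12: x=[6.4850 15.3250 21.4600 23.5950 22.1900 16.5400 13.4050] k=[7 19 20 23 20 13 15]
t=13: x=[8.6200 17.5150 20.2700 22.1900 19.4600 14.2150 14.7300] k=[8 21 17 20 22 17 13]
t=14: x=[9.7550 18.7050 17.9450 19.8650 21.0550 17.1350 13.5400] k=[10 23 18 21 18 19 14]
t=15: x=[11.7550 20.5700 19.0800 20.1900 18.5400 18.1900 14.6750] k=[13 17 16 16 19 19 14]
t=16: x=[13.5400 16.3250 16.1350 16.4050 18.5950 18.3250 14.6750] k=[17 17 12 15 16 14 18]
t=17: x=[17.0000 16.3250 13.0800 14.7300 15.5950 14.8100 17.4600] k=[15 15 11 18 16 15 13]
t=18: x=[15.0000 14.4600 12.4850 16.7850 16.1350 14.8650 13.2700] k=[19 13 13 21 13 12 15]
t=19: x=[18.1900 13.8100 14.0800 18.8400 13.9450 12.5400 14.5950] k=[15 11 13 17 12 17 13]

[0.2000, 0.1467, 0.1733, 0.2267, 0.1600, 0.2267, 0.1733]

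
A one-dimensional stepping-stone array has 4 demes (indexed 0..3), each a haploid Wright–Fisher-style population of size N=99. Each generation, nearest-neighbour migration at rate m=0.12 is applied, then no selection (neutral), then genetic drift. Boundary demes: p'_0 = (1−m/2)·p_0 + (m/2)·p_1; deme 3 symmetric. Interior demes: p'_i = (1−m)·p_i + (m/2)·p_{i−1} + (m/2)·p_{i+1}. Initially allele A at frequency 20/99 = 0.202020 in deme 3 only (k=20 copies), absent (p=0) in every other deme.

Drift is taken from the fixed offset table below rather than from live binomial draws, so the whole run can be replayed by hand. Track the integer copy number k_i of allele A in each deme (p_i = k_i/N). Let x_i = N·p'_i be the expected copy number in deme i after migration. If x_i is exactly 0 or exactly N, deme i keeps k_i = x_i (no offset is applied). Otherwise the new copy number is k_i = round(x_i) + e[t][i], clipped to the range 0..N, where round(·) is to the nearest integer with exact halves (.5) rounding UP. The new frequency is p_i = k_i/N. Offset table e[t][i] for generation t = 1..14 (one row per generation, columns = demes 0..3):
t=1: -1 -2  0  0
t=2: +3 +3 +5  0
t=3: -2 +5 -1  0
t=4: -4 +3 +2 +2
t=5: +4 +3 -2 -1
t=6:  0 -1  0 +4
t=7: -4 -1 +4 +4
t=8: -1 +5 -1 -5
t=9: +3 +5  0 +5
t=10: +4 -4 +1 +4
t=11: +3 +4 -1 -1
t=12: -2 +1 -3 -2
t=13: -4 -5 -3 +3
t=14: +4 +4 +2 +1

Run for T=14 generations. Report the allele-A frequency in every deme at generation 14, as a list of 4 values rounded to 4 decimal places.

[0.1010, 0.1616, 0.1313, 0.2323]

t=0: k=[0 0 0 20]
t=1: x=[0.0000 0.0000 1.2000 18.8000] k=[0 0 1 19]
t=2: x=[0.0000 0.0600 2.0200 17.9200] k=[0 3 7 18]
t=3: x=[0.1800 3.0600 7.4200 17.3400] k=[0 8 6 17]
t=4: x=[0.4800 7.4000 6.7800 16.3400] k=[0 10 9 18]
t=5: x=[0.6000 9.3400 9.6000 17.4600] k=[5 12 8 16]
t=6: x=[5.4200 11.3400 8.7200 15.5200] k=[5 10 9 20]
t=7: x=[5.3000 9.6400 9.7200 19.3400] k=[1 9 14 23]
t=8: x=[1.4800 8.8200 14.2400 22.4600] k=[0 14 13 17]
t=9: x=[0.8400 13.1000 13.3000 16.7600] k=[4 18 13 22]
t=10: x=[4.8400 16.8600 13.8400 21.4600] k=[9 13 15 25]
t=11: x=[9.2400 12.8800 15.4800 24.4000] k=[12 17 14 23]
t=12: x=[12.3000 16.5200 14.7200 22.4600] k=[10 18 12 20]
t=13: x=[10.4800 17.1600 12.8400 19.5200] k=[6 12 10 23]
t=14: x=[6.3600 11.5200 10.9000 22.2200] k=[10 16 13 23]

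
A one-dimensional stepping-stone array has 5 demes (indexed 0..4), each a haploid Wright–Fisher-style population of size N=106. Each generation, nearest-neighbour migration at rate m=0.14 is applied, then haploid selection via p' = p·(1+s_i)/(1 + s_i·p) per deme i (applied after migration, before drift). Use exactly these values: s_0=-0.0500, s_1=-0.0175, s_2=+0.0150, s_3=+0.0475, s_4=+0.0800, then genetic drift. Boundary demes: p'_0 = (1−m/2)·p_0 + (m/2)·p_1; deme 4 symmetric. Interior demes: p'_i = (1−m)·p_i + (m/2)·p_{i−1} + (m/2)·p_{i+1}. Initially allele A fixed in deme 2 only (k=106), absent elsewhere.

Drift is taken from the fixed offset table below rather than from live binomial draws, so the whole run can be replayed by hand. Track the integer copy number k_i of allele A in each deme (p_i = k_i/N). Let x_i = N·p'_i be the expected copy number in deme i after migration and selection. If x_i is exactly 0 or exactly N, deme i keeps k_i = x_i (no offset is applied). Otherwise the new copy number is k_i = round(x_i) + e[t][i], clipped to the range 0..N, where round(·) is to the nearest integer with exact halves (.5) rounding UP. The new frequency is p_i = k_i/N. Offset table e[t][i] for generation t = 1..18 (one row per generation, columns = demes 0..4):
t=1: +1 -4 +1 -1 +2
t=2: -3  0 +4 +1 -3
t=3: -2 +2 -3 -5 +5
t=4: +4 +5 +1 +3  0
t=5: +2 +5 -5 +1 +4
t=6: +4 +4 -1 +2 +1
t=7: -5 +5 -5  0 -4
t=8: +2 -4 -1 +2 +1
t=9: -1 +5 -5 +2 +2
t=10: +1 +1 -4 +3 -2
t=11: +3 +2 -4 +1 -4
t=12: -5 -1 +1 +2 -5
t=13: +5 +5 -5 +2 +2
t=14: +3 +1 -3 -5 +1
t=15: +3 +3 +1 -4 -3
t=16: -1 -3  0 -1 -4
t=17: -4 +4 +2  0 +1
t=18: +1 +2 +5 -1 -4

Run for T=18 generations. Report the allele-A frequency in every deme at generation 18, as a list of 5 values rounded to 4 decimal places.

t=0: k=[0 0 106 0 0]
t=1: x=[0.0000 7.2991 91.3490 7.7467 0.0000] k=[0 3 92 7 0]
t=2: x=[0.1995 8.8754 80.1124 12.9794 0.5290] k=[0 9 84 14 0]
t=3: x=[0.5987 13.4118 74.1825 18.6217 1.0576] k=[0 15 71 14 6]
t=4: x=[0.9980 17.6092 63.4697 18.1164 7.0499] k=[5 23 64 21 7]
t=5: x=[5.9646 24.2780 58.5106 23.8775 8.5668] k=[8 29 54 25 13]
t=6: x=[9.0369 28.9073 50.6136 27.1158 14.7927] k=[13 33 50 29 16]
t=7: x=[13.7736 32.3915 47.7304 30.5593 18.0327] k=[9 37 43 31 14]
t=8: x=[10.4661 35.0446 42.1173 31.6709 16.2193] k=[12 31 41 34 17]
t=9: x=[12.7436 29.9889 40.1808 34.3689 19.3792] k=[12 35 35 36 21]
t=10: x=[13.0130 32.9875 35.4203 35.9745 23.4242] k=[14 34 31 39 21]
t=11: x=[14.7371 31.9943 32.1022 38.3078 23.6436] k=[18 34 28 39 20]
t=12: x=[18.3293 32.0638 29.5060 38.0240 22.6714] k=[13 31 31 40 18]
t=13: x=[13.6387 29.3637 31.9614 38.9664 20.7965] k=[19 34 27 41 23]
t=14: x=[19.2294 32.0638 28.7811 39.9079 25.7297] k=[22 33 26 35 27]
t=15: x=[21.8664 31.3488 27.4216 34.8874 29.1583] k=[25 34 28 31 26]
t=16: x=[24.6465 32.5504 28.9422 31.4568 27.9031] k=[24 30 29 30 24]
t=17: x=[23.4693 29.1355 29.4556 30.5083 25.8963] k=[19 33 31 31 27]
t=18: x=[19.1616 31.4878 31.4684 31.7422 28.8680] k=[20 33 36 31 25]

[0.1887, 0.3113, 0.3396, 0.2925, 0.2358]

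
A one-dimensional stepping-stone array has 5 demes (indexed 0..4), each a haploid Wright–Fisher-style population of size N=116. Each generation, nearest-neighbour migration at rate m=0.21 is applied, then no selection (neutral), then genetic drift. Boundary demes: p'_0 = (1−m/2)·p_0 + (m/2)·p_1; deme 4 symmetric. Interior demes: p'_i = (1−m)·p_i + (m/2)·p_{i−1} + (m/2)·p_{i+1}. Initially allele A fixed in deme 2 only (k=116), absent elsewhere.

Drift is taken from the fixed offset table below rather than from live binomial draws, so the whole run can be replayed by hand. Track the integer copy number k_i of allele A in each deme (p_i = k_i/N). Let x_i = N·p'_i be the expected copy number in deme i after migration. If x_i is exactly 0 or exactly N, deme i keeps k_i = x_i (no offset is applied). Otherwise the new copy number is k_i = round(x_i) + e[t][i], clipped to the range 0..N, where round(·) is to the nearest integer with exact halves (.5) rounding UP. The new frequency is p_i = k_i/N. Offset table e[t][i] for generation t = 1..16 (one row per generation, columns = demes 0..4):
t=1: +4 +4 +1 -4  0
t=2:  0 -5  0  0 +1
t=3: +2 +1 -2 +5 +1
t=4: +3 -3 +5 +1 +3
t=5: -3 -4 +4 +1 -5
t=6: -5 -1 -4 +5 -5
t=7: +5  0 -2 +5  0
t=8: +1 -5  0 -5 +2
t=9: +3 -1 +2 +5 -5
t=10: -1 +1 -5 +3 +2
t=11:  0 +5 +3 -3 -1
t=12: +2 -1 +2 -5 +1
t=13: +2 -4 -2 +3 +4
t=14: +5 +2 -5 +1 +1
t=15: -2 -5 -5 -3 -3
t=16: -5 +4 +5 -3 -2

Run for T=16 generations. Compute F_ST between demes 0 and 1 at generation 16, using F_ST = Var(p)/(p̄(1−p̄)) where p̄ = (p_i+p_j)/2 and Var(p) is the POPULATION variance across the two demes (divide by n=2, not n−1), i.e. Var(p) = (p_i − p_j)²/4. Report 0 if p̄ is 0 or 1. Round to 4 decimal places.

t=0: k=[0 0 116 0 0]
t=1: x=[0.0000 12.1800 91.6400 12.1800 0.0000] k=[0 16 93 8 0]
t=2: x=[1.6800 22.4050 75.9900 16.0850 0.8400] k=[2 17 76 16 2]
t=3: x=[3.5750 21.6200 63.5050 20.8300 3.4700] k=[6 23 62 26 4]
t=4: x=[7.7850 25.3100 54.1250 27.4700 6.3100] k=[11 22 59 28 9]
t=5: x=[12.1550 24.7300 51.8600 29.2600 10.9950] k=[9 21 56 30 6]
t=6: x=[10.2600 23.4150 49.5950 30.2100 8.5200] k=[5 22 46 35 4]
t=7: x=[6.7850 22.7350 42.3250 32.9000 7.2550] k=[12 23 40 38 7]
t=8: x=[13.1550 23.6300 38.0050 34.9550 10.2550] k=[14 19 38 30 12]
t=9: x=[14.5250 20.4700 35.1650 28.9500 13.8900] k=[18 19 37 34 9]
t=10: x=[18.1050 20.7850 34.7950 31.6900 11.6250] k=[17 22 30 35 14]
t=11: x=[17.5250 22.3150 29.6850 32.2700 16.2050] k=[18 27 33 29 15]
t=12: x=[18.9450 26.6850 31.9500 27.9500 16.4700] k=[21 26 34 23 17]
t=13: x=[21.5250 26.3150 32.0050 23.5250 17.6300] k=[24 22 30 27 22]
t=14: x=[23.7900 23.0500 28.8450 26.7900 22.5250] k=[29 25 24 28 24]
t=15: x=[28.5800 25.3150 24.5250 27.1600 24.4200] k=[27 20 20 24 21]
t=16: x=[26.2650 20.7350 20.4200 23.2650 21.3150] k=[21 25 25 20 19]

0.0019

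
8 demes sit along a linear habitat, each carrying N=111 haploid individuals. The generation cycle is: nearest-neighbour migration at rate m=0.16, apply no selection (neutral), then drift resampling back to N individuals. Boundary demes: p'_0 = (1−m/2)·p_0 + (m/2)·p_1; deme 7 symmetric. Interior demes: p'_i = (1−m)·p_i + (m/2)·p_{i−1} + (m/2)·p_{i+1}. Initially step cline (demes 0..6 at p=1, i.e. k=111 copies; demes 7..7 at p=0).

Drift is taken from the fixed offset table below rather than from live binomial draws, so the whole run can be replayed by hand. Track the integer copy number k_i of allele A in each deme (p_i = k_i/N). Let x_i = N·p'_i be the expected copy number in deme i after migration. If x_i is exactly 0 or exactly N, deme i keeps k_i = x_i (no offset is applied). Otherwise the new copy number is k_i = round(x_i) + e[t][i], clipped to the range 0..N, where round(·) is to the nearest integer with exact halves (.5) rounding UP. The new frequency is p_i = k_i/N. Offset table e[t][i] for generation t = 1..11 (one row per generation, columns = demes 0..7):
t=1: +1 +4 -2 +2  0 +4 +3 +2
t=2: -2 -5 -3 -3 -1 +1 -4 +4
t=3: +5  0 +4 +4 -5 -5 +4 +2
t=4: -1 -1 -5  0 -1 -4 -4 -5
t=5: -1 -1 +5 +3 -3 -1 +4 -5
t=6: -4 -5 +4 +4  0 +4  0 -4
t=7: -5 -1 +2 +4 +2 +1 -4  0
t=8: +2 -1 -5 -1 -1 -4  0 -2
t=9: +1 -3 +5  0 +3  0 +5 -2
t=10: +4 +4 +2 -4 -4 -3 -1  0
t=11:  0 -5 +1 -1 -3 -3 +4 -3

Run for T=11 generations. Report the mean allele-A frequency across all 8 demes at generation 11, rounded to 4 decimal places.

0.8401

t=0: k=[111 111 111 111 111 111 111 0]
t=1: x=[111.0000 111.0000 111.0000 111.0000 111.0000 111.0000 102.1200 8.8800] k=[111 111 111 111 111 111 105 11]
t=2: x=[111.0000 111.0000 111.0000 111.0000 111.0000 110.5200 97.9600 18.5200] k=[111 111 111 111 111 111 94 23]
t=3: x=[111.0000 111.0000 111.0000 111.0000 111.0000 109.6400 89.6800 28.6800] k=[111 111 111 111 111 105 94 31]
t=4: x=[111.0000 111.0000 111.0000 111.0000 110.5200 104.6000 89.8400 36.0400] k=[111 111 111 111 110 101 86 31]
t=5: x=[111.0000 111.0000 111.0000 110.9200 109.3600 100.5200 82.8000 35.4000] k=[111 111 111 111 106 100 87 30]
t=6: x=[111.0000 111.0000 111.0000 110.6000 105.9200 99.4400 83.4800 34.5600] k=[111 111 111 111 106 103 83 31]
t=7: x=[111.0000 111.0000 111.0000 110.6000 106.1600 101.6400 80.4400 35.1600] k=[111 111 111 111 108 103 76 35]
t=8: x=[111.0000 111.0000 111.0000 110.7600 107.8400 101.2400 74.8800 38.2800] k=[111 111 111 110 107 97 75 36]
t=9: x=[111.0000 111.0000 110.9200 109.8400 106.4400 96.0400 73.6400 39.1200] k=[111 111 111 110 109 96 79 37]
t=10: x=[111.0000 111.0000 110.9200 110.0000 108.0400 95.6800 77.0000 40.3600] k=[111 111 111 106 104 93 76 40]
t=11: x=[111.0000 111.0000 110.6000 106.2400 103.2800 92.5200 74.4800 42.8800] k=[111 111 111 105 100 90 78 40]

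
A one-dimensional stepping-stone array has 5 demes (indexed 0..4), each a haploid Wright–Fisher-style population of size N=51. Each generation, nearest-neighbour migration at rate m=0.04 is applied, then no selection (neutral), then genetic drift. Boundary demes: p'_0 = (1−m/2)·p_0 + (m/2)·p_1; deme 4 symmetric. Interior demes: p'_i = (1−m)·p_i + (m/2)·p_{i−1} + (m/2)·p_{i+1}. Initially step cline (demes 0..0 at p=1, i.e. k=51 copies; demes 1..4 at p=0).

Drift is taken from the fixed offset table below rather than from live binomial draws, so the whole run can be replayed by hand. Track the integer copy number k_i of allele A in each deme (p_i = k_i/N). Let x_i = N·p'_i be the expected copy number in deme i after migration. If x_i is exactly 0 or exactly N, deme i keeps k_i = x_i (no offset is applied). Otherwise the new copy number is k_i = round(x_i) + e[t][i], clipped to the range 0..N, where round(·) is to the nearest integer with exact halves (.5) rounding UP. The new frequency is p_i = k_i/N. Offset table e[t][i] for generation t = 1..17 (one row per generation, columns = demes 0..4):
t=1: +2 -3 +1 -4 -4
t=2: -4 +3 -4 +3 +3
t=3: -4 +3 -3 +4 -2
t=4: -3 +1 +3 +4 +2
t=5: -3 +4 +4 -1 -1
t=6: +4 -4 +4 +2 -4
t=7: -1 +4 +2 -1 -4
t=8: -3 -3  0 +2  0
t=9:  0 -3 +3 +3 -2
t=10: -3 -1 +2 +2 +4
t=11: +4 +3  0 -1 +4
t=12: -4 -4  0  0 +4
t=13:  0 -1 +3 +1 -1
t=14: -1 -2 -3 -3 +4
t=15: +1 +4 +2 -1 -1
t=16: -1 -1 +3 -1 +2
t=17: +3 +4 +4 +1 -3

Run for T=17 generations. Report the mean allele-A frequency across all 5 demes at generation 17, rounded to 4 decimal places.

t=0: k=[51 0 0 0 0]
t=1: x=[49.9800 1.0200 0.0000 0.0000 0.0000] k=[51 0 0 0 0]
t=2: x=[49.9800 1.0200 0.0000 0.0000 0.0000] k=[46 4 0 0 0]
t=3: x=[45.1600 4.7600 0.0800 0.0000 0.0000] k=[41 8 0 0 0]
t=4: x=[40.3400 8.5000 0.1600 0.0000 0.0000] k=[37 10 3 0 0]
t=5: x=[36.4600 10.4000 3.0800 0.0600 0.0000] k=[33 14 7 0 0]
t=6: x=[32.6200 14.2400 7.0000 0.1400 0.0000] k=[37 10 11 2 0]
t=7: x=[36.4600 10.5600 10.8000 2.1400 0.0400] k=[35 15 13 1 0]
t=8: x=[34.6000 15.3600 12.8000 1.2200 0.0200] k=[32 12 13 3 0]
t=9: x=[31.6000 12.4200 12.7800 3.1400 0.0600] k=[32 9 16 6 0]
t=10: x=[31.5400 9.6000 15.6600 6.0800 0.1200] k=[29 9 18 8 4]
t=11: x=[28.6000 9.5800 17.6200 8.1200 4.0800] k=[33 13 18 7 8]
t=12: x=[32.6000 13.5000 17.6800 7.2400 7.9800] k=[29 10 18 7 12]
t=13: x=[28.6200 10.5400 17.6200 7.3200 11.9000] k=[29 10 21 8 11]
t=14: x=[28.6200 10.6000 20.5200 8.3200 10.9400] k=[28 9 18 5 15]
t=15: x=[27.6200 9.5600 17.5600 5.4600 14.8000] k=[29 14 20 4 14]
t=16: x=[28.7000 14.4200 19.5600 4.5200 13.8000] k=[28 13 23 4 16]
t=17: x=[27.7000 13.5000 22.4200 4.6200 15.7600] k=[31 18 26 6 13]

0.3686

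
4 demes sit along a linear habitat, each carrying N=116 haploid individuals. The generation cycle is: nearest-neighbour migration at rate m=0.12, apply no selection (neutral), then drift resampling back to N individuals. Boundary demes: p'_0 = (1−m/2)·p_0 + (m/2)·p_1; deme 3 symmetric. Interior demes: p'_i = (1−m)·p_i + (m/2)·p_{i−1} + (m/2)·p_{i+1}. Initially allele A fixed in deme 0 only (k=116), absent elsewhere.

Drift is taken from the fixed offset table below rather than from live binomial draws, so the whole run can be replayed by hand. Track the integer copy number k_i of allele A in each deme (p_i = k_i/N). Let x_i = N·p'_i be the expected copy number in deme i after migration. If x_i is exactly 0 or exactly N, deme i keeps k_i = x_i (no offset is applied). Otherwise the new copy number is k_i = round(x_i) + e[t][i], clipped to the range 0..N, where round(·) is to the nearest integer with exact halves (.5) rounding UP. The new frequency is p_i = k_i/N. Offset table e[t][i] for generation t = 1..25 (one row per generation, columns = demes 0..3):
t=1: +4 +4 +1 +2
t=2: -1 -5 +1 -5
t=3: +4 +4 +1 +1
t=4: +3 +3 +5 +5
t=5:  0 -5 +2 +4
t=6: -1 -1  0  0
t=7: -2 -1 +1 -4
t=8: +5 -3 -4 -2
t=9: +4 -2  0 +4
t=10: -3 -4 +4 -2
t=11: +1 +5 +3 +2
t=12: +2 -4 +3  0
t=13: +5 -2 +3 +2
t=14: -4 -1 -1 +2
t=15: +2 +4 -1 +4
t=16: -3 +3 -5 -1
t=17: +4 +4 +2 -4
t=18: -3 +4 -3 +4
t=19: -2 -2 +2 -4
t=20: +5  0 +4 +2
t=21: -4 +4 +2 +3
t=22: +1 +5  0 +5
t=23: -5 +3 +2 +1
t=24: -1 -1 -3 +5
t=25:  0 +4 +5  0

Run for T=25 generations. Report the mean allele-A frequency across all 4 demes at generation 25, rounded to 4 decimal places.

t=0: k=[116 0 0 0]
t=1: x=[109.0400 6.9600 0.0000 0.0000] k=[113 11 0 0]
t=2: x=[106.8800 16.4600 0.6600 0.0000] k=[106 11 2 0]
t=3: x=[100.3000 16.1600 2.4200 0.1200] k=[104 20 3 1]
t=4: x=[98.9600 24.0200 3.9000 1.1200] k=[102 27 9 6]
t=5: x=[97.5000 30.4200 9.9000 6.1800] k=[98 25 12 10]
t=6: x=[93.6200 28.6000 12.6600 10.1200] k=[93 28 13 10]
t=7: x=[89.1000 31.0000 13.7200 10.1800] k=[87 30 15 6]
t=8: x=[83.5800 32.5200 15.3600 6.5400] k=[89 30 11 5]
t=9: x=[85.4600 32.4000 11.7800 5.3600] k=[89 30 12 9]
t=10: x=[85.4600 32.4600 12.9000 9.1800] k=[82 28 17 7]
t=11: x=[78.7600 30.5800 17.0600 7.6000] k=[80 36 20 10]
t=12: x=[77.3600 37.6800 20.3600 10.6000] k=[79 34 23 11]
t=13: x=[76.3000 36.0400 22.9400 11.7200] k=[81 34 26 14]
t=14: x=[78.1800 36.3400 25.7600 14.7200] k=[74 35 25 17]
t=15: x=[71.6600 36.7400 25.1200 17.4800] k=[74 41 24 21]
t=16: x=[72.0200 41.9600 24.8400 21.1800] k=[69 45 20 20]
t=17: x=[67.5600 44.9400 21.5000 20.0000] k=[72 49 24 16]
t=18: x=[70.6200 48.8800 25.0200 16.4800] k=[68 53 22 20]
t=19: x=[67.1000 52.0400 23.7400 20.1200] k=[65 50 26 16]
t=20: x=[64.1000 49.4600 26.8400 16.6000] k=[69 49 31 19]
t=21: x=[67.8000 49.1200 31.3600 19.7200] k=[64 53 33 23]
t=22: x=[63.3400 52.4600 33.6000 23.6000] k=[64 57 34 29]
t=23: x=[63.5800 56.0400 35.0800 29.3000] k=[59 59 37 30]
t=24: x=[59.0000 57.6800 37.9000 30.4200] k=[58 57 35 35]
t=25: x=[57.9400 55.7400 36.3200 35.0000] k=[58 60 41 35]

0.4181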